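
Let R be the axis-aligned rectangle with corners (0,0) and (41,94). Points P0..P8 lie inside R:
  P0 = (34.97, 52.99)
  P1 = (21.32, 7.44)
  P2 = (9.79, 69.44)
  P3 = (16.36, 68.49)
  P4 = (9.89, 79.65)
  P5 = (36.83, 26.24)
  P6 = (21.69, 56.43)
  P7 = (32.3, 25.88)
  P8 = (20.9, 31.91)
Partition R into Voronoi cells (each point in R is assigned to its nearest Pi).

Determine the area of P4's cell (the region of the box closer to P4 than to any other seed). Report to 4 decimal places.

Area of P4's cell: 585.0709

1. box [0,41]×[0,94]: [(0, 0) (41, 0) (41, 94) (0, 94)]
2. ⊥bis P4·P0 via (22.43,66.32): [(0, 45.2193) (41, 83.7895) (41, 94) (0, 94)]  |A|=1209.3204
3. ⊥bis P4·P1 via (15.605,43.545): [(0, 45.2193) (41, 83.7895) (41, 94) (0, 94)]  |A|=1209.3204
4. ⊥bis P4·P2 via (9.84,74.545): [(0, 74.6414) (30.9533, 74.3382) (41, 83.7895) (41, 94) (0, 94)]  |A|=753.9647
5. ⊥bis P4·P3 via (13.125,74.07): [(0, 74.6414) (13.8761, 74.5055) (41, 90.2305) (41, 94) (0, 94)]  |A|=585.0709
6. ⊥bis P4·P5 via (23.36,52.945): [(0, 74.6414) (13.8761, 74.5055) (41, 90.2305) (41, 94) (0, 94)]  |A|=585.0709
7. ⊥bis P4·P6 via (15.79,68.04): [(0, 74.6414) (13.8761, 74.5055) (41, 90.2305) (41, 94) (0, 94)]  |A|=585.0709
8. ⊥bis P4·P7 via (21.095,52.765): [(0, 74.6414) (13.8761, 74.5055) (41, 90.2305) (41, 94) (0, 94)]  |A|=585.0709
9. ⊥bis P4·P8 via (15.395,55.78): [(0, 74.6414) (13.8761, 74.5055) (41, 90.2305) (41, 94) (0, 94)]  |A|=585.0709
10. canonical 5-gon: [(0, 74.6414) (13.8761, 74.5055) (41, 90.2305) (41, 94) (0, 94)]
11. shoelace: 585.0709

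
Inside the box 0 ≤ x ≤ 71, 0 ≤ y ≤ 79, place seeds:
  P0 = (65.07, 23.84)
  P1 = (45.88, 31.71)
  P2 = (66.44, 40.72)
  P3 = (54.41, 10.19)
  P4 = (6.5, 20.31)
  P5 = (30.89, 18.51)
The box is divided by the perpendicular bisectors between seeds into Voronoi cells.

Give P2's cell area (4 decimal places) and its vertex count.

Area of P2's cell: 1089.5438 (4 vertices)

1. box [0,71]×[0,79]: [(0, 0) (71, 0) (71, 79) (0, 79)]
2. ⊥bis P2·P0 via (65.755,32.28): [(0, 37.6168) (71, 31.8543) (71, 79) (0, 79)]  |A|=3142.7774
3. ⊥bis P2·P1 via (56.16,36.215): [(57.5942, 32.9423) (71, 31.8543) (71, 79) (37.4103, 79)]  |A|=1089.5438
4. ⊥bis P2·P3 via (60.425,25.455): [(57.5942, 32.9423) (71, 31.8543) (71, 79) (37.4103, 79)]  |A|=1089.5438
5. ⊥bis P2·P4 via (36.47,30.515): [(57.5942, 32.9423) (71, 31.8543) (71, 79) (37.4103, 79)]  |A|=1089.5438
6. ⊥bis P2·P5 via (48.665,29.615): [(57.5942, 32.9423) (71, 31.8543) (71, 79) (37.4103, 79)]  |A|=1089.5438
7. canonical 4-gon: [(57.5942, 32.9423) (71, 31.8543) (71, 79) (37.4103, 79)]
8. shoelace: 1089.5438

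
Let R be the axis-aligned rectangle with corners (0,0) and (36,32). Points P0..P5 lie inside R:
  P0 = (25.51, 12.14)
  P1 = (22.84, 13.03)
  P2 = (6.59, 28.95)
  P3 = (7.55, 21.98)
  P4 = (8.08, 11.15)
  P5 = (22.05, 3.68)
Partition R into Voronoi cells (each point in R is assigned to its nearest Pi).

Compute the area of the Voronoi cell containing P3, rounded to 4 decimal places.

1. box [0,36]×[0,32]: [(0, 0) (36, 0) (36, 32) (0, 32)]
2. ⊥bis P3·P0 via (16.53,17.06): [(0, 0) (7.1831, 0) (24.7154, 32) (0, 32)]  |A|=510.3758
3. ⊥bis P3·P1 via (15.195,17.505): [(0, 0) (4.9484, 0) (23.6796, 32) (0, 32)]  |A|=458.0495
4. ⊥bis P3·P2 via (7.07,25.465): [(0, 24.4912) (0, 0) (4.9484, 0) (20.9755, 27.3802)]  |A|=324.6024
5. ⊥bis P3·P4 via (7.815,16.565): [(0, 24.4912) (0, 16.1825) (14.8462, 16.9091) (20.9755, 27.3802)]  |A|=162.641
6. ⊥bis P3·P5 via (14.8,12.83): [(0, 24.4912) (0, 16.1825) (14.8462, 16.9091) (20.9755, 27.3802)]  |A|=162.641
7. canonical 4-gon: [(0, 24.4912) (0, 16.1825) (14.8462, 16.9091) (20.9755, 27.3802)]
8. shoelace: 162.641

Area of P3's cell: 162.6410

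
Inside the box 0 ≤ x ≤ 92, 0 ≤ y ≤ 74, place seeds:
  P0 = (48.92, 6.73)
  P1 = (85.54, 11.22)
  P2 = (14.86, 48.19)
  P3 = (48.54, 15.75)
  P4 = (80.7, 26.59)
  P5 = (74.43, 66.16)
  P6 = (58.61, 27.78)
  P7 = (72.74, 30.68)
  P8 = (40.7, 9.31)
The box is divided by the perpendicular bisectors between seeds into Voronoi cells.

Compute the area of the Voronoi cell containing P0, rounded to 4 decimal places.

Area of P0's cell: 271.2306

1. box [0,92]×[0,74]: [(0, 0) (92, 0) (92, 74) (0, 74)]
2. ⊥bis P0·P1 via (67.23,8.975): [(0, 0) (68.3304, 0) (59.2572, 74) (0, 74)]  |A|=4720.744
3. ⊥bis P0·P2 via (31.89,27.46): [(0, 1.2619) (0, 0) (68.3304, 0) (61.937, 52.1441)]  |A|=1820.5922
4. ⊥bis P0·P3 via (48.73,11.24): [(10.1685, 9.6155) (0, 1.2619) (0, 0) (68.3304, 0) (66.8586, 12.0037)]  |A|=676.9343
5. ⊥bis P0·P4 via (64.81,16.66): [(10.1685, 9.6155) (0, 1.2619) (0, 0) (68.3304, 0) (66.8586, 12.0037)]  |A|=676.9343
6. ⊥bis P0·P5 via (61.675,36.445): [(10.1685, 9.6155) (0, 1.2619) (0, 0) (68.3304, 0) (66.8586, 12.0037)]  |A|=676.9343
7. ⊥bis P0·P6 via (53.765,17.255): [(65.3139, 11.9387) (10.1685, 9.6155) (0, 1.2619) (0, 0) (68.3304, 0) (66.9595, 11.1811)]  |A|=676.2956
8. ⊥bis P0·P7 via (60.83,18.705): [(65.3139, 11.9387) (10.1685, 9.6155) (0, 1.2619) (0, 0) (68.3304, 0) (66.9595, 11.1811)]  |A|=676.2956
9. ⊥bis P0·P8 via (44.81,8.02): [(65.3139, 11.9387) (45.7817, 11.1158) (42.2928, 0) (68.3304, 0) (66.9595, 11.1811)]  |A|=271.2306
10. canonical 5-gon: [(65.3139, 11.9387) (45.7817, 11.1158) (42.2928, 0) (68.3304, 0) (66.9595, 11.1811)]
11. shoelace: 271.2306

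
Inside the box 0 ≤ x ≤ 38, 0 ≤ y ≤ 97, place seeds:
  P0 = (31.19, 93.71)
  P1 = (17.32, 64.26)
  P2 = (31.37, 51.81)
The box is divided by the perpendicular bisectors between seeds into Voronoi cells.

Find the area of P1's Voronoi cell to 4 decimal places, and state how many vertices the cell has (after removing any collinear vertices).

Area of P1's cell: 1119.6323 (3 vertices)

1. box [0,38]×[0,97]: [(0, 0) (38, 0) (38, 97) (0, 97)]
2. ⊥bis P1·P0 via (24.255,78.985): [(0, 90.4083) (0, 0) (38, 0) (38, 72.5115)]  |A|=3095.4775
3. ⊥bis P1·P2 via (24.345,58.035): [(37.4165, 72.7864) (0, 90.4083) (0, 30.5613)]  |A|=1119.6323
4. canonical 3-gon: [(37.4165, 72.7864) (0, 90.4083) (0, 30.5613)]
5. shoelace: 1119.6323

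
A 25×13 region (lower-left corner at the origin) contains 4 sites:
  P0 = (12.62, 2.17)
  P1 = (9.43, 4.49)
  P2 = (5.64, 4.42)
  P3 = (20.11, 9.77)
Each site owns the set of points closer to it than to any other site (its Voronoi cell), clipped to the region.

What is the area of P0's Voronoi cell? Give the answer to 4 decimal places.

1. box [0,25]×[0,13]: [(0, 0) (25, 0) (25, 13) (0, 13)]
2. ⊥bis P0·P1 via (11.025,3.33): [(8.6032, 0) (25, 0) (25, 13) (18.0577, 13)]  |A|=151.7041
3. ⊥bis P0·P2 via (9.13,3.295): [(8.6032, 0) (25, 0) (25, 13) (18.0577, 13)]  |A|=151.7041
4. ⊥bis P0·P3 via (16.365,5.97): [(14.3729, 7.9333) (8.6032, 0) (22.4227, 0)]  |A|=54.8171
5. canonical 3-gon: [(14.3729, 7.9333) (8.6032, 0) (22.4227, 0)]
6. shoelace: 54.8171

Area of P0's cell: 54.8171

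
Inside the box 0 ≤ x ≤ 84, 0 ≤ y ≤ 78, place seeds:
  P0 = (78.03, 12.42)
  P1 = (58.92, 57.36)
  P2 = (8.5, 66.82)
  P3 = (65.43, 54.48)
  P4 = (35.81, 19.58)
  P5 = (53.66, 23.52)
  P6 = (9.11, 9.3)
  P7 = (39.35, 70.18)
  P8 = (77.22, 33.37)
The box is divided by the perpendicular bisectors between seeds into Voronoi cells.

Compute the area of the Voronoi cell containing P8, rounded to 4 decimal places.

Area of P8's cell: 445.3312

1. box [0,84]×[0,78]: [(0, 0) (84, 0) (84, 78) (0, 78)]
2. ⊥bis P8·P0 via (77.625,22.895): [(0, 19.8937) (84, 23.1415) (84, 78) (0, 78)]  |A|=4744.5205
3. ⊥bis P8·P1 via (68.07,45.365): [(36.5306, 21.3061) (84, 23.1415) (84, 57.5167)]  |A|=815.8861
4. ⊥bis P8·P2 via (42.86,50.095): [(36.5306, 21.3061) (84, 23.1415) (84, 57.5167)]  |A|=815.8861
5. ⊥bis P8·P3 via (71.325,43.925): [(52.1244, 33.2014) (36.5306, 21.3061) (84, 23.1415) (84, 51.004)]  |A|=712.0885
6. ⊥bis P8·P4 via (56.515,26.475): [(53.9378, 34.2142) (57.9604, 22.1347) (84, 23.1415) (84, 51.004)]  |A|=578.1027
7. ⊥bis P8·P5 via (65.44,28.445): [(61.3072, 38.3301) (67.9173, 22.5197) (84, 23.1415) (84, 51.004)]  |A|=445.3312
8. ⊥bis P8·P6 via (43.165,21.335): [(61.3072, 38.3301) (67.9173, 22.5197) (84, 23.1415) (84, 51.004)]  |A|=445.3312
9. ⊥bis P8·P7 via (58.285,51.775): [(61.3072, 38.3301) (67.9173, 22.5197) (84, 23.1415) (84, 51.004)]  |A|=445.3312
10. canonical 4-gon: [(61.3072, 38.3301) (67.9173, 22.5197) (84, 23.1415) (84, 51.004)]
11. shoelace: 445.3312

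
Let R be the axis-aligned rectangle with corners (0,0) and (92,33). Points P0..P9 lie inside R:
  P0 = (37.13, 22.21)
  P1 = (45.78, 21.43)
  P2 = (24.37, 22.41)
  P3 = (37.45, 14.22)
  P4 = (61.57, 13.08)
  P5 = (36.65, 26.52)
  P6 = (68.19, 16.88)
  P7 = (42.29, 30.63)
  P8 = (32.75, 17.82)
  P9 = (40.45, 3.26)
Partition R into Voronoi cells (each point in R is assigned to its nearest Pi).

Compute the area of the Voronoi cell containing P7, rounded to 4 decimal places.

1. box [0,92]×[0,33]: [(0, 0) (92, 0) (92, 33) (0, 33)]
2. ⊥bis P7·P0 via (39.71,26.42): [(82.8217, 0) (92, 0) (92, 33) (28.9729, 33)]  |A|=1191.3895
3. ⊥bis P7·P1 via (44.035,26.03): [(41.7567, 25.1657) (62.4086, 33) (28.9729, 33)]  |A|=130.9724
4. ⊥bis P7·P2 via (33.33,26.52): [(30.8991, 31.8196) (41.7567, 25.1657) (62.4086, 33) (30.3576, 33)]  |A|=130.1551
5. ⊥bis P7·P3 via (39.87,22.425): [(30.8991, 31.8196) (41.7567, 25.1657) (62.4086, 33) (30.3576, 33)]  |A|=130.1551
6. ⊥bis P7·P4 via (51.93,21.855): [(30.8991, 31.8196) (41.7567, 25.1657) (61.899, 32.8067) (62.075, 33) (30.3576, 33)]  |A|=130.1229
7. ⊥bis P7·P5 via (39.47,28.575): [(41.9116, 25.2245) (61.899, 32.8067) (62.075, 33) (36.2454, 33)]  |A|=101.684
8. ⊥bis P7·P6 via (55.24,23.755): [(41.9116, 25.2245) (59.578, 31.9262) (60.1481, 33) (36.2454, 33)]  |A|=100.5026
9. ⊥bis P7·P8 via (37.52,24.225): [(41.9116, 25.2245) (59.578, 31.9262) (60.1481, 33) (36.2454, 33)]  |A|=100.5026
10. ⊥bis P7·P9 via (41.37,16.945): [(41.9116, 25.2245) (59.578, 31.9262) (60.1481, 33) (36.2454, 33)]  |A|=100.5026
11. canonical 4-gon: [(41.9116, 25.2245) (59.578, 31.9262) (60.1481, 33) (36.2454, 33)]
12. shoelace: 100.5026

Area of P7's cell: 100.5026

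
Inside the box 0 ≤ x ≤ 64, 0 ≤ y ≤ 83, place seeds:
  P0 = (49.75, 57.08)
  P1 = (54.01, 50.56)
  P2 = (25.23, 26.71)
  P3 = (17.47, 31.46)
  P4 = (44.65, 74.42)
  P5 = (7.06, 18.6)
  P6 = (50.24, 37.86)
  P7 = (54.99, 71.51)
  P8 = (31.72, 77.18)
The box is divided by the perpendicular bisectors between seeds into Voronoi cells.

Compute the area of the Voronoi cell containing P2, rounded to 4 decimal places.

Area of P2's cell: 871.8306

1. box [0,64]×[0,83]: [(0, 0) (64, 0) (64, 83) (0, 83)]
2. ⊥bis P2·P0 via (37.49,41.895): [(0, 72.1635) (0, 0) (64, 0) (64, 20.4915)]  |A|=2964.9595
3. ⊥bis P2·P1 via (39.62,38.635): [(35.7628, 43.2895) (0, 72.1635) (0, 0) (64, 0) (64, 9.2154)]  |A|=2805.7581
4. ⊥bis P2·P3 via (21.35,29.085): [(35.7628, 43.2895) (31.936, 46.3792) (3.5467, 0) (64, 0) (64, 9.2154)]  |A|=1571.2052
5. ⊥bis P2·P4 via (34.94,50.565): [(35.7628, 43.2895) (31.936, 46.3792) (3.5467, 0) (64, 0) (64, 9.2154)]  |A|=1571.2052
6. ⊥bis P2·P5 via (16.145,22.655): [(35.7628, 43.2895) (31.936, 46.3792) (16.6802, 21.456) (26.2568, 0) (64, 0) (64, 9.2154)]  |A|=1327.571
7. ⊥bis P2·P6 via (37.735,32.285): [(31.6557, 45.9212) (16.6802, 21.456) (26.2568, 0) (52.1284, 0)]  |A|=871.8306
8. ⊥bis P2·P7 via (40.11,49.11): [(31.6557, 45.9212) (16.6802, 21.456) (26.2568, 0) (52.1284, 0)]  |A|=871.8306
9. ⊥bis P2·P8 via (28.475,51.945): [(31.6557, 45.9212) (16.6802, 21.456) (26.2568, 0) (52.1284, 0)]  |A|=871.8306
10. canonical 4-gon: [(31.6557, 45.9212) (16.6802, 21.456) (26.2568, 0) (52.1284, 0)]
11. shoelace: 871.8306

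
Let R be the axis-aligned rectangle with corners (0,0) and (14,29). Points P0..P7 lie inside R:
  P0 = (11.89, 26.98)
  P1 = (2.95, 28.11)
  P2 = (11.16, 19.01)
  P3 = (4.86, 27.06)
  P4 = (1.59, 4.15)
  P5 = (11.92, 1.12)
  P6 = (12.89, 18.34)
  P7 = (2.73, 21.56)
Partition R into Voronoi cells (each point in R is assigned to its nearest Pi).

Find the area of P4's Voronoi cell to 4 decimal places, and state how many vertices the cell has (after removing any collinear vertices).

1. box [0,14]×[0,29]: [(0, 0) (14, 0) (14, 29) (0, 29)]
2. ⊥bis P4·P0 via (6.74,15.565): [(0, 18.6058) (0, 0) (14, 0) (14, 12.2896)]  |A|=216.2678
3. ⊥bis P4·P1 via (2.27,16.13): [(5.9508, 15.9211) (0, 16.2588) (0, 0) (14, 0) (14, 12.2896)]  |A|=209.2846
4. ⊥bis P4·P2 via (6.375,11.58): [(0, 15.6856) (0, 0) (14, 0) (14, 6.6694)]  |A|=156.4849
5. ⊥bis P4·P3 via (3.225,15.605): [(0, 15.6856) (0, 0) (14, 0) (14, 6.6694)]  |A|=156.4849
6. ⊥bis P4·P5 via (6.755,2.635): [(8.9015, 9.9529) (0, 15.6856) (0, 0) (5.9821, 0)]  |A|=99.5821
7. ⊥bis P4·P6 via (7.24,11.245): [(8.8941, 9.9278) (8.6979, 10.084) (0, 15.6856) (0, 0) (5.9821, 0)]  |A|=99.5791
8. ⊥bis P4·P7 via (2.16,12.855): [(8.8941, 9.9278) (8.6979, 10.084) (4.6482, 12.6921) (0, 12.9964) (0, 0) (5.9821, 0)]  |A|=93.3293
9. canonical 6-gon: [(8.8941, 9.9278) (8.6979, 10.084) (4.6482, 12.6921) (0, 12.9964) (0, 0) (5.9821, 0)]
10. shoelace: 93.3293

Area of P4's cell: 93.3293 (6 vertices)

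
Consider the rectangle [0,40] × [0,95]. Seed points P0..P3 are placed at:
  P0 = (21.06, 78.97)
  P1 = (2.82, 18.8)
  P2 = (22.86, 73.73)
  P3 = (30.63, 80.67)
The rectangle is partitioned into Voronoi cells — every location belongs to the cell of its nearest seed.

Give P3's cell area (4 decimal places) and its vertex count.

1. box [0,40]×[0,95]: [(0, 0) (40, 0) (40, 95) (0, 95)]
2. ⊥bis P3·P0 via (25.845,79.82): [(40, 0.1357) (40, 95) (23.1484, 95)]  |A|=799.3055
3. ⊥bis P3·P1 via (16.725,49.735): [(32.4444, 42.6693) (40, 39.2731) (40, 95) (23.1484, 95)]  |A|=651.4521
4. ⊥bis P3·P2 via (26.745,77.2): [(26.2025, 77.8074) (40, 62.3597) (40, 95) (23.1484, 95)]  |A|=370.0379
5. canonical 4-gon: [(26.2025, 77.8074) (40, 62.3597) (40, 95) (23.1484, 95)]
6. shoelace: 370.0379

Area of P3's cell: 370.0379 (4 vertices)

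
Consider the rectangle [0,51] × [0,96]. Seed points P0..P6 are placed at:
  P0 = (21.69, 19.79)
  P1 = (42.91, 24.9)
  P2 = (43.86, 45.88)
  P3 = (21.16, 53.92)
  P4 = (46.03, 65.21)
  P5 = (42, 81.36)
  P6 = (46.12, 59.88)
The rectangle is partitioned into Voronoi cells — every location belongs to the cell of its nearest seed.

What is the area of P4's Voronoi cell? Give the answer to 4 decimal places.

Area of P4's cell: 204.0635

1. box [0,51]×[0,96]: [(0, 0) (51, 0) (51, 96) (0, 96)]
2. ⊥bis P4·P0 via (33.86,42.5): [(0, 60.6451) (51, 33.3149) (51, 96) (0, 96)]  |A|=2500.0191
3. ⊥bis P4·P1 via (44.47,45.055): [(0, 60.6451) (26.4962, 46.4462) (51, 44.5496) (51, 96) (0, 96)]  |A|=2362.3728
4. ⊥bis P4·P2 via (44.945,55.545): [(0, 60.6451) (0.1289, 60.5761) (51, 54.8653) (51, 96) (0, 96)]  |A|=1951.8731
5. ⊥bis P4·P3 via (33.595,59.565): [(34.9084, 56.6717) (51, 54.8653) (51, 96) (17.0549, 96)]  |A|=998.4615
6. ⊥bis P4·P5 via (44.015,73.285): [(29.0607, 69.5534) (34.9084, 56.6717) (51, 54.8653) (51, 75.028)]  |A|=319.5396
7. ⊥bis P4·P6 via (46.075,62.545): [(29.0607, 69.5534) (32.3474, 62.3132) (51, 62.6282) (51, 75.028)]  |A|=204.0635
8. canonical 4-gon: [(29.0607, 69.5534) (32.3474, 62.3132) (51, 62.6282) (51, 75.028)]
9. shoelace: 204.0635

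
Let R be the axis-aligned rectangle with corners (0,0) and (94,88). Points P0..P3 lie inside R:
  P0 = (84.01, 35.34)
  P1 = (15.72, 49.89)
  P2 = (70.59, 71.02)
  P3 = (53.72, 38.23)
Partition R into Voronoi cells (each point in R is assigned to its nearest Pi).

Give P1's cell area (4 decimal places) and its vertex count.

1. box [0,94]×[0,88]: [(0, 0) (94, 0) (94, 88) (0, 88)]
2. ⊥bis P1·P0 via (49.865,42.615): [(0, 0) (40.7854, 0) (59.5348, 88) (0, 88)]  |A|=4414.088
3. ⊥bis P1·P2 via (43.155,60.455): [(0, 0) (40.7854, 0) (49.922, 42.8826) (32.5476, 88) (0, 88)]  |A|=3805.2918
4. ⊥bis P1·P3 via (34.72,44.06): [(0, 0) (21.2005, 0) (41.2603, 65.375) (32.5476, 88) (0, 88)]  |A|=2876.6427
5. canonical 5-gon: [(0, 0) (21.2005, 0) (41.2603, 65.375) (32.5476, 88) (0, 88)]
6. shoelace: 2876.6427

Area of P1's cell: 2876.6427 (5 vertices)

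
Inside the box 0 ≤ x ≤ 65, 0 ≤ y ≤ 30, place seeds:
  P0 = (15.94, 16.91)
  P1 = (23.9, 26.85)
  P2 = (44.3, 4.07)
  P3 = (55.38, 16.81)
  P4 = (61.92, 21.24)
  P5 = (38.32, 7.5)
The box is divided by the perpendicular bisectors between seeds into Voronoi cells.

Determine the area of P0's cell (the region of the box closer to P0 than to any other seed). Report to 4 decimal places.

1. box [0,65]×[0,30]: [(0, 0) (65, 0) (65, 30) (0, 30)]
2. ⊥bis P0·P1 via (19.92,21.88): [(0, 0) (47.2425, 0) (9.7802, 30) (0, 30)]  |A|=855.3407
3. ⊥bis P0·P2 via (30.12,10.49): [(0, 0) (25.3706, 0) (31.1905, 12.8545) (9.7802, 30) (0, 30)]  |A|=714.7647
4. ⊥bis P0·P3 via (35.66,16.86): [(0, 0) (25.3706, 0) (31.1905, 12.8545) (9.7802, 30) (0, 30)]  |A|=714.7647
5. ⊥bis P0·P4 via (38.93,19.075): [(0, 0) (25.3706, 0) (31.1905, 12.8545) (9.7802, 30) (0, 30)]  |A|=714.7647
6. ⊥bis P0·P5 via (27.13,12.205): [(0, 0) (21.9982, 0) (28.3571, 15.1235) (9.7802, 30) (0, 30)]  |A|=664.4497
7. canonical 5-gon: [(0, 0) (21.9982, 0) (28.3571, 15.1235) (9.7802, 30) (0, 30)]
8. shoelace: 664.4497

Area of P0's cell: 664.4497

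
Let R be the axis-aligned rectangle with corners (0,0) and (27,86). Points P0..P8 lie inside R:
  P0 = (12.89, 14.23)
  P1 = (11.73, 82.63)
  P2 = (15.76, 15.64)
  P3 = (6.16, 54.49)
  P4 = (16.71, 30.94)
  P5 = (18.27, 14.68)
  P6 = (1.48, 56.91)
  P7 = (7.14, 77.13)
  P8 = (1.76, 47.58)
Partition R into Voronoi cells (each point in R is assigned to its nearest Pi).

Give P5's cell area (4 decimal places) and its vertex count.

Area of P5's cell: 231.2483 (5 vertices)

1. box [0,27]×[0,86]: [(0, 0) (27, 0) (27, 86) (0, 86)]
2. ⊥bis P5·P0 via (15.58,14.455): [(16.7891, 0) (27, 0) (27, 86) (9.5958, 86)]  |A|=1187.453
3. ⊥bis P5·P1 via (15,48.655): [(12.7376, 48.4373) (16.7891, 0) (27, 0) (27, 49.81)]  |A|=602.4993
4. ⊥bis P5·P2 via (17.015,15.16): [(15.7891, 11.9548) (16.7891, 0) (27, 0) (27, 41.2666)]  |A|=292.3526
5. ⊥bis P5·P3 via (12.215,34.585): [(26.0547, 38.795) (15.7891, 11.9548) (16.7891, 0) (27, 0) (27, 39.0825)]  |A|=291.3202
6. ⊥bis P5·P4 via (17.49,22.81): [(20.0343, 23.0541) (15.7891, 11.9548) (16.7891, 0) (27, 0) (27, 23.7224)]  |A|=231.2483
7. ⊥bis P5·P6 via (9.875,35.795): [(20.0343, 23.0541) (15.7891, 11.9548) (16.7891, 0) (27, 0) (27, 23.7224)]  |A|=231.2483
8. ⊥bis P5·P7 via (12.705,45.905): [(20.0343, 23.0541) (15.7891, 11.9548) (16.7891, 0) (27, 0) (27, 23.7224)]  |A|=231.2483
9. ⊥bis P5·P8 via (10.015,31.13): [(20.0343, 23.0541) (15.7891, 11.9548) (16.7891, 0) (27, 0) (27, 23.7224)]  |A|=231.2483
10. canonical 5-gon: [(20.0343, 23.0541) (15.7891, 11.9548) (16.7891, 0) (27, 0) (27, 23.7224)]
11. shoelace: 231.2483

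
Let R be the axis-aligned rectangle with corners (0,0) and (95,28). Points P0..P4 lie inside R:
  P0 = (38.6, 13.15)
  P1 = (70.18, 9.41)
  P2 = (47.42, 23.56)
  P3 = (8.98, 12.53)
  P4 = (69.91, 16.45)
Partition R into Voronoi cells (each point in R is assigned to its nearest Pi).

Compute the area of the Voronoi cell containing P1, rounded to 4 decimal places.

1. box [0,95]×[0,28]: [(0, 0) (95, 0) (95, 28) (0, 28)]
2. ⊥bis P1·P0 via (54.39,11.28): [(53.0541, 0) (95, 0) (95, 28) (56.3701, 28)]  |A|=1128.0604
3. ⊥bis P1·P2 via (58.8,16.485): [(54.1137, 8.9472) (53.0541, 0) (95, 0) (95, 28) (65.9589, 28)]  |A|=1036.7139
4. ⊥bis P1·P3 via (39.58,10.97): [(54.1137, 8.9472) (53.0541, 0) (95, 0) (95, 28) (65.9589, 28)]  |A|=1036.7139
5. ⊥bis P1·P4 via (70.045,12.93): [(56.2612, 12.4014) (54.1137, 8.9472) (53.0541, 0) (95, 0) (95, 13.8871)]  |A|=536.8544
6. canonical 5-gon: [(56.2612, 12.4014) (54.1137, 8.9472) (53.0541, 0) (95, 0) (95, 13.8871)]
7. shoelace: 536.8544

Area of P1's cell: 536.8544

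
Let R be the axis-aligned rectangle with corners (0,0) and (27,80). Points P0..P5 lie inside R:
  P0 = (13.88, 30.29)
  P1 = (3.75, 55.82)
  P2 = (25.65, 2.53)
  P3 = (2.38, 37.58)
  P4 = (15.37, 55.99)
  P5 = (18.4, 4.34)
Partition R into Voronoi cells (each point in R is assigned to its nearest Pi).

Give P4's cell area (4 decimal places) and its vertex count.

Area of P4's cell: 643.7486 (5 vertices)

1. box [0,27]×[0,80]: [(0, 0) (27, 0) (27, 80) (0, 80)]
2. ⊥bis P4·P0 via (14.625,43.14): [(0, 43.9879) (27, 42.4225) (27, 80) (0, 80)]  |A|=993.459
3. ⊥bis P4·P1 via (9.56,55.905): [(9.7426, 43.4231) (27, 42.4225) (27, 80) (9.2075, 80)]  |A|=649.6422
4. ⊥bis P4·P2 via (20.51,29.26): [(9.7426, 43.4231) (27, 42.4225) (27, 80) (9.2075, 80)]  |A|=649.6422
5. ⊥bis P4·P3 via (8.875,46.785): [(9.702, 46.2015) (13.9886, 43.1769) (27, 42.4225) (27, 80) (9.2075, 80)]  |A|=643.7486
6. ⊥bis P4·P5 via (16.885,30.165): [(9.702, 46.2015) (13.9886, 43.1769) (27, 42.4225) (27, 80) (9.2075, 80)]  |A|=643.7486
7. canonical 5-gon: [(9.702, 46.2015) (13.9886, 43.1769) (27, 42.4225) (27, 80) (9.2075, 80)]
8. shoelace: 643.7486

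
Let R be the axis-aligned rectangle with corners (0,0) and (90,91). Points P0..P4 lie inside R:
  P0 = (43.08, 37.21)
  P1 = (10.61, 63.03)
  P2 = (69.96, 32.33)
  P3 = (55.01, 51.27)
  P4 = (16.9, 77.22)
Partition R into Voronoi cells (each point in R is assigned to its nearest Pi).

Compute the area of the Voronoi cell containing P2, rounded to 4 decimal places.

Area of P2's cell: 1793.3843

1. box [0,90]×[0,91]: [(0, 0) (90, 0) (90, 91) (0, 91)]
2. ⊥bis P2·P0 via (56.52,34.77): [(50.2076, 0) (90, 0) (90, 91) (66.7284, 91)]  |A|=2869.4115
3. ⊥bis P2·P1 via (40.285,47.68): [(50.2076, 0) (90, 0) (90, 91) (66.7284, 91)]  |A|=2869.4115
4. ⊥bis P2·P3 via (62.485,41.8): [(57.012, 37.48) (50.2076, 0) (90, 0) (90, 63.5185)]  |A|=1793.3843
5. ⊥bis P2·P4 via (43.43,54.775): [(57.012, 37.48) (50.2076, 0) (90, 0) (90, 63.5185)]  |A|=1793.3843
6. canonical 4-gon: [(57.012, 37.48) (50.2076, 0) (90, 0) (90, 63.5185)]
7. shoelace: 1793.3843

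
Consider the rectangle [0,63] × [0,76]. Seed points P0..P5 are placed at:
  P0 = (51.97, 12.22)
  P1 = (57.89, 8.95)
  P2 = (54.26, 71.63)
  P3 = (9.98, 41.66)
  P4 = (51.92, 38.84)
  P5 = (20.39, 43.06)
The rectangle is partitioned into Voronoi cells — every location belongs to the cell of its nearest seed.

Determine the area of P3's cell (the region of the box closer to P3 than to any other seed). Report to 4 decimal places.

1. box [0,63]×[0,76]: [(0, 0) (63, 0) (63, 76) (0, 76)]
2. ⊥bis P3·P0 via (30.975,26.94): [(0, 0) (12.0868, 0) (63, 72.617) (63, 76) (0, 76)]  |A|=2939.4207
3. ⊥bis P3·P1 via (33.935,25.305): [(0, 0) (12.0868, 0) (63, 72.617) (63, 76) (0, 76)]  |A|=2939.4207
4. ⊥bis P3·P2 via (32.12,56.645): [(0, 0) (12.0868, 0) (41.7874, 42.3616) (19.02, 76) (0, 76)]  |A|=2163.8309
5. ⊥bis P3·P4 via (30.95,40.25): [(0, 0) (12.0868, 0) (29.9575, 25.4887) (32.0585, 56.7359) (19.02, 76) (0, 76)]  |A|=1996.7301
6. ⊥bis P3·P5 via (15.185,42.36): [(0, 0) (12.0868, 0) (19.4663, 10.5253) (10.6609, 76) (0, 76)]  |A|=1152.3384
7. canonical 5-gon: [(0, 0) (12.0868, 0) (19.4663, 10.5253) (10.6609, 76) (0, 76)]
8. shoelace: 1152.3384

Area of P3's cell: 1152.3384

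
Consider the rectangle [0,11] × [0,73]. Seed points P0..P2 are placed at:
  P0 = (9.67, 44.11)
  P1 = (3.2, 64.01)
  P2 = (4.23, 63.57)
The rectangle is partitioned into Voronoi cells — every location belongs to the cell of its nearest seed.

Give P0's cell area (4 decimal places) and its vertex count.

Area of P0's cell: 587.7812 (4 vertices)

1. box [0,11]×[0,73]: [(0, 0) (11, 0) (11, 73) (0, 73)]
2. ⊥bis P0·P1 via (6.435,54.06): [(0, 51.9678) (0, 0) (11, 0) (11, 55.5442)]  |A|=591.3161
3. ⊥bis P0·P2 via (6.95,53.84): [(0, 51.8971) (0, 0) (11, 0) (11, 54.9722)]  |A|=587.7812
4. canonical 4-gon: [(0, 51.8971) (0, 0) (11, 0) (11, 54.9722)]
5. shoelace: 587.7812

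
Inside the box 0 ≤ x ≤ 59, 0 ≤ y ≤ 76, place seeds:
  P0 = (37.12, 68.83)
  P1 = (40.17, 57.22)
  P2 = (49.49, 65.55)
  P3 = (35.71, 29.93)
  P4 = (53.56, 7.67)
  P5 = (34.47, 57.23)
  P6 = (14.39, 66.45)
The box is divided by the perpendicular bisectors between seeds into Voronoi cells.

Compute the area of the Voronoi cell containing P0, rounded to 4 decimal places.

1. box [0,59]×[0,76]: [(0, 0) (59, 0) (59, 76) (0, 76)]
2. ⊥bis P0·P1 via (38.645,63.025): [(0, 52.8728) (59, 68.3724) (59, 76) (0, 76)]  |A|=907.2686
3. ⊥bis P0·P2 via (43.305,67.19): [(0, 52.8728) (42.4668, 64.029) (45.641, 76) (0, 76)]  |A|=764.254
4. ⊥bis P0·P3 via (36.415,49.38): [(0, 52.8728) (42.4668, 64.029) (45.641, 76) (0, 76)]  |A|=764.254
5. ⊥bis P0·P4 via (45.34,38.25): [(0, 52.8728) (42.4668, 64.029) (45.641, 76) (0, 76)]  |A|=764.254
6. ⊥bis P0·P5 via (35.795,63.03): [(0, 71.2073) (37.3296, 62.6794) (42.4668, 64.029) (45.641, 76) (0, 76)]  |A|=422.0441
7. ⊥bis P0·P6 via (25.755,67.64): [(26.0035, 65.2669) (37.3296, 62.6794) (42.4668, 64.029) (45.641, 76) (24.8796, 76)]  |A|=226.2123
8. canonical 5-gon: [(26.0035, 65.2669) (37.3296, 62.6794) (42.4668, 64.029) (45.641, 76) (24.8796, 76)]
9. shoelace: 226.2123

Area of P0's cell: 226.2123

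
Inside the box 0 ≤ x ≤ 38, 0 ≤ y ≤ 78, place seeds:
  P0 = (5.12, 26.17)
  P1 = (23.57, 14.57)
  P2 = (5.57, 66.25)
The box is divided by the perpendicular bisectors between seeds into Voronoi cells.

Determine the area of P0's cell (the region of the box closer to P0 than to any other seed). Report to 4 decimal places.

1. box [0,38]×[0,78]: [(0, 0) (38, 0) (38, 78) (0, 78)]
2. ⊥bis P0·P1 via (14.345,20.37): [(0, 0) (1.5378, 0) (38, 57.9937) (38, 78) (0, 78)]  |A|=1906.7126
3. ⊥bis P0·P2 via (5.345,46.21): [(0, 46.27) (0, 0) (1.5378, 0) (30.4143, 45.9285)]  |A|=738.951
4. canonical 4-gon: [(0, 46.27) (0, 0) (1.5378, 0) (30.4143, 45.9285)]
5. shoelace: 738.951

Area of P0's cell: 738.9510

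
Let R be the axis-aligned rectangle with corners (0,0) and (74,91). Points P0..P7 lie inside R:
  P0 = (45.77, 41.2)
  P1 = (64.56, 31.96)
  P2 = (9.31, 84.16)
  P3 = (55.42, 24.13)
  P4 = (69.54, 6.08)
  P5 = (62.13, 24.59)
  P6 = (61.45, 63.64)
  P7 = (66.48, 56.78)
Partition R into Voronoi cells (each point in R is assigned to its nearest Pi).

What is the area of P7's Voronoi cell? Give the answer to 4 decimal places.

1. box [0,74]×[0,91]: [(0, 0) (74, 0) (74, 91) (0, 91)]
2. ⊥bis P7·P0 via (56.125,48.99): [(74, 25.2293) (74, 91) (24.5211, 91)]  |A|=1627.1287
3. ⊥bis P7·P1 via (65.52,44.37): [(59.2348, 44.8562) (74, 43.714) (74, 91) (24.5211, 91)]  |A|=1490.6639
4. ⊥bis P7·P2 via (37.895,70.47): [(38.7005, 72.1519) (59.2348, 44.8562) (74, 43.714) (74, 91) (47.7273, 91)]  |A|=1271.9677
5. ⊥bis P7·P3 via (60.95,40.455): [(38.7005, 72.1519) (59.2348, 44.8562) (74, 43.714) (74, 91) (47.7273, 91)]  |A|=1271.9677
6. ⊥bis P7·P4 via (68.01,31.43): [(38.7005, 72.1519) (59.2348, 44.8562) (74, 43.714) (74, 91) (47.7273, 91)]  |A|=1271.9677
7. ⊥bis P7·P5 via (64.305,40.685): [(38.7005, 72.1519) (59.2348, 44.8562) (74, 43.714) (74, 91) (47.7273, 91)]  |A|=1271.9677
8. ⊥bis P7·P6 via (63.965,60.21): [(53.4722, 52.5163) (59.2348, 44.8562) (74, 43.714) (74, 67.568)]  |A|=298.0956
9. canonical 4-gon: [(53.4722, 52.5163) (59.2348, 44.8562) (74, 43.714) (74, 67.568)]
10. shoelace: 298.0956

Area of P7's cell: 298.0956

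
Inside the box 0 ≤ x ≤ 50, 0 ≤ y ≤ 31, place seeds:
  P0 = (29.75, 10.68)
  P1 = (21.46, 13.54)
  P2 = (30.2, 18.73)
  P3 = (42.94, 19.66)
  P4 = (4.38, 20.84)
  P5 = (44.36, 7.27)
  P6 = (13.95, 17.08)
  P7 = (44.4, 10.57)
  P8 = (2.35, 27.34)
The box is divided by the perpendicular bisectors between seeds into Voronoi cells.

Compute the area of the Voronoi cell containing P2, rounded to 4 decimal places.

1. box [0,50]×[0,31]: [(0, 0) (50, 0) (50, 31) (0, 31)]
2. ⊥bis P2·P0 via (29.975,14.705): [(0, 16.3806) (50, 13.5856) (50, 31) (0, 31)]  |A|=800.8447
3. ⊥bis P2·P1 via (25.83,16.135): [(26.566, 14.8956) (50, 13.5856) (50, 31) (17.0028, 31)]  |A|=469.7449
4. ⊥bis P2·P3 via (36.57,19.195): [(26.566, 14.8956) (36.9261, 14.3164) (35.7083, 31) (17.0028, 31)]  |A|=236.6893
5. ⊥bis P2·P4 via (17.29,19.785): [(18.0609, 29.2183) (26.566, 14.8956) (36.9261, 14.3164) (35.7083, 31) (18.2065, 31)]  |A|=235.617
6. ⊥bis P2·P5 via (37.28,13): [(18.0609, 29.2183) (26.566, 14.8956) (36.9261, 14.3164) (35.7083, 31) (18.2065, 31)]  |A|=235.617
7. ⊥bis P2·P6 via (22.075,17.905): [(21.5173, 23.3976) (26.566, 14.8956) (36.9261, 14.3164) (35.7083, 31) (20.7454, 31)]  |A|=222.4634
8. ⊥bis P2·P7 via (37.3,14.65): [(21.5173, 23.3976) (26.566, 14.8956) (36.9261, 14.3164) (35.7083, 31) (20.7454, 31)]  |A|=222.4634
9. ⊥bis P2·P8 via (16.275,23.035): [(21.5173, 23.3976) (26.566, 14.8956) (36.9261, 14.3164) (35.7083, 31) (20.7454, 31)]  |A|=222.4634
10. canonical 5-gon: [(21.5173, 23.3976) (26.566, 14.8956) (36.9261, 14.3164) (35.7083, 31) (20.7454, 31)]
11. shoelace: 222.4634

Area of P2's cell: 222.4634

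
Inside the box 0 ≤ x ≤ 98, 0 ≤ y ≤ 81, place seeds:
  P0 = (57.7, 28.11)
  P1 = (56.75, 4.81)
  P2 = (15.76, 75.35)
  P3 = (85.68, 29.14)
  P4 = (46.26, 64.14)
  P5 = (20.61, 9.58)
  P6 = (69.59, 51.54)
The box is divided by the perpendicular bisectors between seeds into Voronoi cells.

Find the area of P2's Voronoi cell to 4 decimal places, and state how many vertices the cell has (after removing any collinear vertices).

1. box [0,98]×[0,81]: [(0, 0) (98, 0) (98, 81) (0, 81)]
2. ⊥bis P2·P0 via (36.73,51.73): [(0, 19.1209) (69.6989, 81) (0, 81)]  |A|=2156.4537
3. ⊥bis P2·P1 via (36.255,40.08): [(0, 19.1209) (69.6989, 81) (0, 81)]  |A|=2156.4537
4. ⊥bis P2·P3 via (50.72,52.245): [(0, 19.1209) (69.6989, 81) (0, 81)]  |A|=2156.4537
5. ⊥bis P2·P4 via (31.01,69.745): [(0, 19.1209) (18.4112, 35.4665) (35.1467, 81) (0, 81)]  |A|=1369.8118
6. ⊥bis P2·P5 via (18.185,42.465): [(0, 41.124) (21.0614, 42.6771) (35.1467, 81) (0, 81)]  |A|=1093.384
7. ⊥bis P2·P6 via (42.675,63.445): [(0, 41.124) (21.0614, 42.6771) (35.1467, 81) (0, 81)]  |A|=1093.384
8. canonical 4-gon: [(0, 41.124) (21.0614, 42.6771) (35.1467, 81) (0, 81)]
9. shoelace: 1093.384

Area of P2's cell: 1093.3840 (4 vertices)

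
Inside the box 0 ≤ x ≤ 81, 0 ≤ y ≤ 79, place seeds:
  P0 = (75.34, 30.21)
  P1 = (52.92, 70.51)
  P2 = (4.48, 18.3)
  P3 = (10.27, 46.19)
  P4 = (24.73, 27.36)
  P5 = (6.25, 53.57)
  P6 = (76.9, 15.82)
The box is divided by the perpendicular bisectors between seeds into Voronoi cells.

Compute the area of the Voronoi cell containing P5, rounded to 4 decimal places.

Area of P5's cell: 704.0829

1. box [0,81]×[0,79]: [(0, 0) (81, 0) (81, 79) (0, 79)]
2. ⊥bis P5·P0 via (40.795,41.89): [(0, 0) (26.6316, 0) (53.3423, 79) (0, 79)]  |A|=3158.9665
3. ⊥bis P5·P1 via (29.585,62.04): [(0, 0) (26.6316, 0) (38.9161, 36.3328) (23.429, 79) (0, 79)]  |A|=2520.8081
4. ⊥bis P5·P2 via (5.365,35.935): [(0, 36.2042) (38.224, 34.286) (38.9161, 36.3328) (23.429, 79) (0, 79)]  |A|=1372.3273
5. ⊥bis P5·P3 via (8.26,49.88): [(0, 45.3807) (29.7498, 61.5859) (23.429, 79) (0, 79)]  |A|=704.0829
6. ⊥bis P5·P4 via (15.49,40.465): [(0, 45.3807) (29.7498, 61.5859) (23.429, 79) (0, 79)]  |A|=704.0829
7. ⊥bis P5·P6 via (41.575,34.695): [(0, 45.3807) (29.7498, 61.5859) (23.429, 79) (0, 79)]  |A|=704.0829
8. canonical 4-gon: [(0, 45.3807) (29.7498, 61.5859) (23.429, 79) (0, 79)]
9. shoelace: 704.0829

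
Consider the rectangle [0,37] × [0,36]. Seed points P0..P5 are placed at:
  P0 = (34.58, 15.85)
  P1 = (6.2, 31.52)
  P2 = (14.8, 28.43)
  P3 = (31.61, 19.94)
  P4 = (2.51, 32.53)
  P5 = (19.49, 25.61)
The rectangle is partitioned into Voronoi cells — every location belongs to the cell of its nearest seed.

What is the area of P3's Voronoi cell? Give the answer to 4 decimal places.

Area of P3's cell: 219.5377

1. box [0,37]×[0,36]: [(0, 0) (37, 0) (37, 36) (0, 36)]
2. ⊥bis P3·P0 via (33.095,17.895): [(0, 0) (8.4517, 0) (37, 20.7307) (37, 36) (0, 36)]  |A|=1036.0876
3. ⊥bis P3·P1 via (18.905,25.73): [(7.1792, 0) (8.4517, 0) (37, 20.7307) (37, 36) (23.5853, 36)]  |A|=482.3271
4. ⊥bis P3·P2 via (23.205,24.185): [(12.4604, 2.911) (37, 20.7307) (37, 36) (29.1722, 36)]  |A|=316.8582
5. ⊥bis P3·P4 via (17.06,26.235): [(12.4604, 2.911) (37, 20.7307) (37, 36) (29.1722, 36)]  |A|=316.8582
6. ⊥bis P3·P5 via (25.55,22.775): [(18.2106, 7.0865) (37, 20.7307) (37, 36) (31.7369, 36)]  |A|=219.5377
7. canonical 4-gon: [(18.2106, 7.0865) (37, 20.7307) (37, 36) (31.7369, 36)]
8. shoelace: 219.5377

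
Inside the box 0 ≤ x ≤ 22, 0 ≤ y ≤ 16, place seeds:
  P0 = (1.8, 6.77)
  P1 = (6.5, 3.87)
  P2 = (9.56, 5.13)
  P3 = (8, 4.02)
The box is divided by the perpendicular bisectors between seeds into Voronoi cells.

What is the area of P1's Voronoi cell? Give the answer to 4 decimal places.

1. box [0,22]×[0,16]: [(0, 0) (22, 0) (22, 16) (0, 16)]
2. ⊥bis P1·P0 via (4.15,5.32): [(0.8674, 0) (22, 0) (22, 16) (10.7398, 16)]  |A|=259.1421
3. ⊥bis P1·P2 via (8.03,4.5): [(6.2745, 8.7632) (0.8674, 0) (9.8829, 0)]  |A|=39.5025
4. ⊥bis P1·P3 via (7.25,3.945): [(6.9265, 7.1799) (6.2745, 8.7632) (0.8674, 0) (7.6445, 0)]  |A|=31.4666
5. canonical 4-gon: [(6.9265, 7.1799) (6.2745, 8.7632) (0.8674, 0) (7.6445, 0)]
6. shoelace: 31.4666

Area of P1's cell: 31.4666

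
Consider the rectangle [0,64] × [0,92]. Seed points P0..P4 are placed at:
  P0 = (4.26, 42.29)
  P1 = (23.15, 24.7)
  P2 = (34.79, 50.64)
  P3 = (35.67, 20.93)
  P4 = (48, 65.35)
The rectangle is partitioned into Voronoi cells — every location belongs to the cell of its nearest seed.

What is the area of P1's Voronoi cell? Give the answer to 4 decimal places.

Area of P1's cell: 912.2532

1. box [0,64]×[0,92]: [(0, 0) (64, 0) (64, 92) (0, 92)]
2. ⊥bis P1·P0 via (13.705,33.495): [(0, 18.7771) (0, 0) (64, 0) (64, 87.5071)]  |A|=3401.0946
3. ⊥bis P1·P2 via (28.97,37.67): [(20.9456, 41.2708) (0, 18.7771) (0, 0) (64, 0) (64, 21.9511)]  |A|=1989.8582
4. ⊥bis P1·P3 via (29.41,22.815): [(33.2983, 35.7278) (20.9456, 41.2708) (0, 18.7771) (0, 0) (22.54, 0)]  |A|=912.2532
5. ⊥bis P1·P4 via (35.575,45.025): [(33.2983, 35.7278) (20.9456, 41.2708) (0, 18.7771) (0, 0) (22.54, 0)]  |A|=912.2532
6. canonical 5-gon: [(33.2983, 35.7278) (20.9456, 41.2708) (0, 18.7771) (0, 0) (22.54, 0)]
7. shoelace: 912.2532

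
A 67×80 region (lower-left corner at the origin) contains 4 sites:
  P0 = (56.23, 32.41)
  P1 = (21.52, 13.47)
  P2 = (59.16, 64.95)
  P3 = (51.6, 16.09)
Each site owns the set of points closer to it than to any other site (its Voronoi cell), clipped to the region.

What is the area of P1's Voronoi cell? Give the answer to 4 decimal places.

1. box [0,67]×[0,80]: [(0, 0) (67, 0) (67, 80) (0, 80)]
2. ⊥bis P1·P0 via (38.875,22.94): [(0, 0) (51.3925, 0) (7.7394, 80) (0, 80)]  |A|=2365.2777
3. ⊥bis P1·P2 via (40.34,39.21): [(0, 68.7049) (0, 0) (51.3925, 0) (23.1314, 51.7922)]  |A|=2125.4863
4. ⊥bis P1·P3 via (36.56,14.78): [(0, 68.7049) (0, 0) (37.8474, 0) (35.2745, 29.5383) (23.1314, 51.7922)]  |A|=1925.4353
5. canonical 5-gon: [(0, 68.7049) (0, 0) (37.8474, 0) (35.2745, 29.5383) (23.1314, 51.7922)]
6. shoelace: 1925.4353

Area of P1's cell: 1925.4353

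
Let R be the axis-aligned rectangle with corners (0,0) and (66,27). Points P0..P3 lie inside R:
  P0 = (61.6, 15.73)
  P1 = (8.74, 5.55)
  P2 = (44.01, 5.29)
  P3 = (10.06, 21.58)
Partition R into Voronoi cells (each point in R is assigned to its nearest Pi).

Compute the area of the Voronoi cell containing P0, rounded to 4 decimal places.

Area of P0's cell: 404.1798

1. box [0,66]×[0,27]: [(0, 0) (66, 0) (66, 27) (0, 27)]
2. ⊥bis P0·P1 via (35.17,10.64): [(37.2191, 0) (66, 0) (66, 27) (32.0193, 27)]  |A|=847.2814
3. ⊥bis P0·P2 via (52.805,10.51): [(59.0429, 0) (66, 0) (66, 27) (43.0179, 27)]  |A|=404.1798
4. ⊥bis P0·P3 via (35.83,18.655): [(59.0429, 0) (66, 0) (66, 27) (43.0179, 27)]  |A|=404.1798
5. canonical 4-gon: [(59.0429, 0) (66, 0) (66, 27) (43.0179, 27)]
6. shoelace: 404.1798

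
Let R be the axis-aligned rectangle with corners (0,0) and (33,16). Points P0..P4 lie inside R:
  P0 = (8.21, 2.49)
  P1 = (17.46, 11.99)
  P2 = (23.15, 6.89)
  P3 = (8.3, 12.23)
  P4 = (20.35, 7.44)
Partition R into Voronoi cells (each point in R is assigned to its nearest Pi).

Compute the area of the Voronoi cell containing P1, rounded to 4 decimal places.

1. box [0,33]×[0,16]: [(0, 0) (33, 0) (33, 16) (0, 16)]
2. ⊥bis P1·P0 via (12.835,7.24): [(20.2707, 0) (33, 0) (33, 16) (3.8382, 16)]  |A|=335.1286
3. ⊥bis P1·P2 via (20.305,9.44): [(15.7709, 4.3814) (26.1848, 16) (3.8382, 16)]  |A|=129.8182
4. ⊥bis P1·P3 via (12.88,12.11): [(12.7545, 7.3184) (15.7709, 4.3814) (26.1848, 16) (12.9819, 16)]  |A|=90.1274
5. ⊥bis P1·P4 via (18.905,9.715): [(12.7545, 7.3184) (13.693, 6.4045) (22.7278, 12.1431) (26.1848, 16) (12.9819, 16)]  |A|=75.0259
6. canonical 5-gon: [(12.7545, 7.3184) (13.693, 6.4045) (22.7278, 12.1431) (26.1848, 16) (12.9819, 16)]
7. shoelace: 75.0259

Area of P1's cell: 75.0259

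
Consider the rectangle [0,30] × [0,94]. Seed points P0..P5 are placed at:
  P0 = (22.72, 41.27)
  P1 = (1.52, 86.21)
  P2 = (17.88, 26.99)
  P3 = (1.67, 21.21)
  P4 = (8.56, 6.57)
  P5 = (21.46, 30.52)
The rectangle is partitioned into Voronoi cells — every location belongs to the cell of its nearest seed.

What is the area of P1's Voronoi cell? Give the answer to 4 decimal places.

Area of P1's cell: 867.0417

1. box [0,30]×[0,94]: [(0, 0) (30, 0) (30, 94) (0, 94)]
2. ⊥bis P1·P0 via (12.12,63.74): [(0, 58.0225) (30, 72.1747) (30, 94) (0, 94)]  |A|=867.0417
3. ⊥bis P1·P2 via (9.7,56.6): [(0, 58.0225) (30, 72.1747) (30, 94) (0, 94)]  |A|=867.0417
4. ⊥bis P1·P3 via (1.595,53.71): [(0, 58.0225) (30, 72.1747) (30, 94) (0, 94)]  |A|=867.0417
5. ⊥bis P1·P4 via (5.04,46.39): [(0, 58.0225) (30, 72.1747) (30, 94) (0, 94)]  |A|=867.0417
6. ⊥bis P1·P5 via (11.49,58.365): [(0, 58.0225) (30, 72.1747) (30, 94) (0, 94)]  |A|=867.0417
7. canonical 4-gon: [(0, 58.0225) (30, 72.1747) (30, 94) (0, 94)]
8. shoelace: 867.0417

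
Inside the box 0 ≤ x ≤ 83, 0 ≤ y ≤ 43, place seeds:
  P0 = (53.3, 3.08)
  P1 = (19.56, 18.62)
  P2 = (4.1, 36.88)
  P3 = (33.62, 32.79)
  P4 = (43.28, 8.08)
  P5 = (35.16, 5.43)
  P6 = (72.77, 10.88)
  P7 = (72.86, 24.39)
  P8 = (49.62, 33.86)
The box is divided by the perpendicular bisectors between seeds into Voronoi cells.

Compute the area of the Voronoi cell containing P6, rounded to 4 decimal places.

1. box [0,83]×[0,43]: [(0, 0) (83, 0) (83, 43) (0, 43)]
2. ⊥bis P6·P0 via (63.035,6.98): [(65.8313, 0) (83, 0) (83, 43) (48.6048, 43)]  |A|=1108.6238
3. ⊥bis P6·P1 via (46.165,14.75): [(49.8296, 39.9428) (65.8313, 0) (83, 0) (83, 43) (50.2743, 43)]  |A|=1106.0718
4. ⊥bis P6·P2 via (38.435,23.88): [(49.8296, 39.9428) (65.8313, 0) (83, 0) (83, 43) (50.2743, 43)]  |A|=1106.0718
5. ⊥bis P6·P3 via (53.195,21.835): [(55.4614, 25.8848) (65.8313, 0) (83, 0) (83, 43) (65.0398, 43)]  |A|=967.9793
6. ⊥bis P6·P4 via (58.025,9.48): [(56.3215, 27.4216) (56.7799, 22.5937) (65.8313, 0) (83, 0) (83, 43) (65.0398, 43)]  |A|=965.5509
7. ⊥bis P6·P5 via (53.965,8.155): [(56.3215, 27.4216) (56.7799, 22.5937) (65.8313, 0) (83, 0) (83, 43) (65.0398, 43)]  |A|=965.5509
8. ⊥bis P6·P7 via (72.815,17.635): [(58.7288, 17.7288) (65.8313, 0) (83, 0) (83, 17.5672)]  |A|=365.3781
9. ⊥bis P6·P8 via (61.195,22.37): [(58.7288, 17.7288) (65.8313, 0) (83, 0) (83, 17.5672)]  |A|=365.3781
10. canonical 4-gon: [(58.7288, 17.7288) (65.8313, 0) (83, 0) (83, 17.5672)]
11. shoelace: 365.3781

Area of P6's cell: 365.3781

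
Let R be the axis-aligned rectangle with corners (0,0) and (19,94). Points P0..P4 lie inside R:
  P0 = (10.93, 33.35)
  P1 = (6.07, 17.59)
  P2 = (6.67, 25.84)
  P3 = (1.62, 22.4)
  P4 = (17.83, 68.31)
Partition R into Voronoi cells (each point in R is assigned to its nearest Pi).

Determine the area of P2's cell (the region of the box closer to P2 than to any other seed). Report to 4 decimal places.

1. box [0,19]×[0,94]: [(0, 0) (19, 0) (19, 94) (0, 94)]
2. ⊥bis P2·P0 via (8.8,29.595): [(0, 34.5867) (0, 0) (19, 0) (19, 23.8091)]  |A|=554.7607
3. ⊥bis P2·P1 via (6.37,21.715): [(0, 34.5867) (0, 22.1783) (19, 20.7965) (19, 23.8091)]  |A|=146.5008
4. ⊥bis P2·P3 via (4.145,24.12): [(0, 34.5867) (0, 30.205) (5.7527, 21.7599) (19, 20.7965) (19, 23.8091)]  |A|=123.4133
5. ⊥bis P2·P4 via (12.25,47.075): [(0, 34.5867) (0, 30.205) (5.7527, 21.7599) (19, 20.7965) (19, 23.8091)]  |A|=123.4133
6. canonical 5-gon: [(0, 34.5867) (0, 30.205) (5.7527, 21.7599) (19, 20.7965) (19, 23.8091)]
7. shoelace: 123.4133

Area of P2's cell: 123.4133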